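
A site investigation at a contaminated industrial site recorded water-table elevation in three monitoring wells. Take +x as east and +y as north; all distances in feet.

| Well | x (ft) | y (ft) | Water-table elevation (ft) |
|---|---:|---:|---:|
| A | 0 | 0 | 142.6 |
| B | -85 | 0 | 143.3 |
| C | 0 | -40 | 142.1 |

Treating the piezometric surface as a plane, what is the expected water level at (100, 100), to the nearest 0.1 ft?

∂h/∂x = (143.3 − 142.6) / (-85 − 0) = -0.008235
∂h/∂y = (142.1 − 142.6) / (-40 − 0) = +0.01250
h(100, 100) = 142.6 + (-0.008235)·(100) + (+0.01250)·(100) = 142.6 -0.824 +1.250 = 143.026 ft.

143.0 ft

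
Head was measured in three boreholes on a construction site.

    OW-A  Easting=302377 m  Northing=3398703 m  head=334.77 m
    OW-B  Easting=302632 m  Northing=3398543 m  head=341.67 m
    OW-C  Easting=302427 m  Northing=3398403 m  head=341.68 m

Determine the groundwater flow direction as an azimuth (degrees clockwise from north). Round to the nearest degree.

Differences from OW-A: to OW-B (Δx, Δy, Δh) = (255, -160, +6.90); to OW-C = (50, -300, +6.91).
Solve a·Δx + b·Δy = Δh: det = 255·(-300) − 50·(-160) = -68500.
∂h/∂x = [(+6.90)·(-300) − (+6.91)·(-160)] / -68500 = +0.01408
∂h/∂y = [255·(+6.91) − 50·(+6.90)] / -68500 = -0.02069
Flow direction (−∇h) has components (-0.01408 E, +0.02069 N).
Azimuth = atan2(E, N) = atan2(-0.01408, +0.02069) = 325.8° ≈ 326°.

326°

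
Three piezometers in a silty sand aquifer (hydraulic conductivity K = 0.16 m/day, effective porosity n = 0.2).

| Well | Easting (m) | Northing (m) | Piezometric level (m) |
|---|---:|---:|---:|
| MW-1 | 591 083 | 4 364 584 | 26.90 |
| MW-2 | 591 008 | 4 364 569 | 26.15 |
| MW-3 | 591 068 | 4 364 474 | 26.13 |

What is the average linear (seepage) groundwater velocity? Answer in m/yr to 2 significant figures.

Taking MW-1 as reference: MW-2−MW-1 = (-75, -15, -0.75); MW-3−MW-1 = (-15, -110, -0.77).
Solve a·Δx + b·Δy = Δh: det = (-75)·(-110) − (-15)·(-15) = 8025.
∂h/∂x = [(-0.75)·(-110) − (-0.77)·(-15)] / 8025 = +0.008841
∂h/∂y = [(-75)·(-0.77) − (-15)·(-0.75)] / 8025 = +0.005794
|∇h| = √(0.008841² + 0.005794²) = 0.01057
Seepage velocity v = K·i/n = 0.16 × 0.01057 / 0.2 = 0.008456 m/day = 3.089 m/yr.

3.1 m/yr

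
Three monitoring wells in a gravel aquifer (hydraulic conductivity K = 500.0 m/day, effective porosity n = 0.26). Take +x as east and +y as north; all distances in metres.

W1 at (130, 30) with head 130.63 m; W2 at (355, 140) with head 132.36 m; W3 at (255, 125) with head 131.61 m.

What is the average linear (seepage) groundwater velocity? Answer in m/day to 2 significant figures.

14 m/day

Differences from W1: to W2 (Δx, Δy, Δh) = (225, 110, +1.73); to W3 = (125, 95, +0.98).
Determinant of the coordinate differences = 225·95 − 125·110 = 7625.
∂h/∂x = [(+1.73)·95 − (+0.98)·110] / 7625 = +0.007416
∂h/∂y = [225·(+0.98) − 125·(+1.73)] / 7625 = +0.0005574
|∇h| = √(0.007416² + 0.0005574²) = 0.007437
Seepage velocity v = K·i/n = 500.0 × 0.007437 / 0.26 = 14.3 m/day.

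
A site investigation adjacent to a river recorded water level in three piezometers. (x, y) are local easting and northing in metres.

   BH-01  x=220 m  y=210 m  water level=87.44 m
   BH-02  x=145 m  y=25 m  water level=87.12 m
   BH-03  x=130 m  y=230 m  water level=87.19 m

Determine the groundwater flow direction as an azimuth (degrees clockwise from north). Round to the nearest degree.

Three-point gradient (reference BH-01): Δ to BH-02 = (-75, -185, -0.32), Δ to BH-03 = (-90, 20, -0.25).
∂h/∂x = +0.002901, ∂h/∂y = +0.0005537 (det = -18150).
Flow direction (−∇h) has components (-0.002901 E, -0.0005537 N).
Azimuth = atan2(E, N) = atan2(-0.002901, -0.0005537) = 259.2° ≈ 259°.

259°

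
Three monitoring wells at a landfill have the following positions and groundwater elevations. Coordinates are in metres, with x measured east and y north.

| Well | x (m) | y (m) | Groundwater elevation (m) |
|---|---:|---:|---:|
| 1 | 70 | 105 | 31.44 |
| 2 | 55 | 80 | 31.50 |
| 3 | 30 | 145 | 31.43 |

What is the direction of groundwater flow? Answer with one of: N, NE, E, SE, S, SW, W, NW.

Differences from 1: to 2 (Δx, Δy, Δh) = (-15, -25, +0.06); to 3 = (-40, 40, -0.01).
Determinant of the coordinate differences = (-15)·40 − (-40)·(-25) = -1600.
∂h/∂x = [(+0.06)·40 − (-0.01)·(-25)] / -1600 = -0.001344
∂h/∂y = [(-15)·(-0.01) − (-40)·(+0.06)] / -1600 = -0.001594
Flow = −∇h = (+0.001344 east, +0.001594 north), which points northeast.

NE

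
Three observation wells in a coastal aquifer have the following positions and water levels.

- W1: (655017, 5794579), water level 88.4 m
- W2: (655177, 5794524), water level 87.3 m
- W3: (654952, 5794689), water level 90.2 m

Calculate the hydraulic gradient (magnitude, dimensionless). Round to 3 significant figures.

With h = a·x + b·y + c and W1 as origin, the differences give:
  160·a + (-55)·b = -1.1
  (-65)·a + 110·b = +1.8
Eliminate b (×110 and ×(-55), subtract): 14025·a = -22.00 → a = ∂h/∂x = -0.001569
Back-substitute: b = ∂h/∂y = +0.01544.
|∇h| = √(-0.001569² + 0.01544²) = 0.01552

0.0155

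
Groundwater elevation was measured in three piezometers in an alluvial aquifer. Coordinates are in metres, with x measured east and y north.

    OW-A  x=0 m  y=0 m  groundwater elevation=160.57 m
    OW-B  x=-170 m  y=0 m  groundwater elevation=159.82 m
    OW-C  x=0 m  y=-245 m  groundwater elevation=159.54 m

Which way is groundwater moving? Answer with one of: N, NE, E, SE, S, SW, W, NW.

SW

∂h/∂x = (159.82 − 160.57) / (-170 − 0) = +0.004412
∂h/∂y = (159.54 − 160.57) / (-245 − 0) = +0.004204
Flow = −∇h = (-0.004412 east, -0.004204 north), which points southwest.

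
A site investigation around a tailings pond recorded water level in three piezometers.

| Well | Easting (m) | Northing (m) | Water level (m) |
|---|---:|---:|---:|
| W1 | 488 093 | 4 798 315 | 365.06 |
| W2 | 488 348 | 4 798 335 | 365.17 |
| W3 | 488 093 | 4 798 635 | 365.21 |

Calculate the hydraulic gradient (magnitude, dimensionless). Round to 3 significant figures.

0.000613

Taking W1 as reference: W2−W1 = (255, 20, +0.11); W3−W1 = (0, 320, +0.15).
Determinant of the coordinate differences = 255·320 − 0·20 = 81600.
∂h/∂x = [(+0.11)·320 − (+0.15)·20] / 81600 = +0.0003946
∂h/∂y = [255·(+0.15) − 0·(+0.11)] / 81600 = +0.0004687
|∇h| = √(0.0003946² + 0.0004687²) = 0.0006127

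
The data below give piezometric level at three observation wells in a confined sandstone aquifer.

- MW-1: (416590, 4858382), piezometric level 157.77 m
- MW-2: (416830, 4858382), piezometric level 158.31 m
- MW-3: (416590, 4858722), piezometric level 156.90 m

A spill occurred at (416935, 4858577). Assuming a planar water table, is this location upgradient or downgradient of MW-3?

∂h/∂x = (158.31 − 157.77) / (416830 − 416590) = +0.002250
∂h/∂y = (156.90 − 157.77) / (4858722 − 4858382) = -0.002559
Head at (416935, 4858577) = 157.77 + (+0.002250)·(345) + (-0.002559)·(195) = 158.05 m.
That is higher than the 156.90 m at MW-3, so the point is upgradient.

upgradient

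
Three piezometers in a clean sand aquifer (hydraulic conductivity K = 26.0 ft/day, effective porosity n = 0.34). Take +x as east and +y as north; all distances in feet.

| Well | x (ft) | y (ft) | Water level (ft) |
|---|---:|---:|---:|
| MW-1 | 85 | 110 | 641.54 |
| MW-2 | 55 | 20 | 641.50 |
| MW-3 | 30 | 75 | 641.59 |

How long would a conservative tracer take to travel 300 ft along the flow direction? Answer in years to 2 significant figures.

Taking MW-1 as reference: MW-2−MW-1 = (-30, -90, -0.04); MW-3−MW-1 = (-55, -35, +0.05).
Solve a·Δx + b·Δy = Δh: det = (-30)·(-35) − (-55)·(-90) = -3900.
∂h/∂x = [(-0.04)·(-35) − (+0.05)·(-90)] / -3900 = -0.001513
∂h/∂y = [(-30)·(+0.05) − (-55)·(-0.04)] / -3900 = +0.0009487
|∇h| = √(-0.001513² + 0.0009487²) = 0.001786
Seepage velocity v = K·i/n = 26.0 × 0.001786 / 0.34 = 0.1366 ft/day.
t = 300 / 0.1366 = 2196 days = 6.01 years.

6.0 years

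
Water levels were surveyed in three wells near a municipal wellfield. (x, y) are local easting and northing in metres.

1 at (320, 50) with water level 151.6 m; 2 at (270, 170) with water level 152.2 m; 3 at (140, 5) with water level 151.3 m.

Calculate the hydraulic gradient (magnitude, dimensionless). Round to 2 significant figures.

0.0052

Taking 1 as reference: 2−1 = (-50, 120, +0.6); 3−1 = (-180, -45, -0.3).
Determinant of the coordinate differences = (-50)·(-45) − (-180)·120 = 23850.
∂h/∂x = [(+0.6)·(-45) − (-0.3)·120] / 23850 = +0.0003774
∂h/∂y = [(-50)·(-0.3) − (-180)·(+0.6)] / 23850 = +0.005157
|∇h| = √(0.0003774² + 0.005157²) = 0.005171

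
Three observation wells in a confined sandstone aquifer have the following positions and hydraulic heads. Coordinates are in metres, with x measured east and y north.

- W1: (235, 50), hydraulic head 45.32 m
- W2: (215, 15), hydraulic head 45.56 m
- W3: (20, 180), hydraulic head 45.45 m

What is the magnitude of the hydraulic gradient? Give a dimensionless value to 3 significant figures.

0.00599

With h = a·x + b·y + c and W1 as origin, the differences give:
  (-20)·a + (-35)·b = +0.24
  (-215)·a + 130·b = +0.13
Eliminate b (×130 and ×(-35), subtract): -10125·a = 35.750 → a = ∂h/∂x = -0.003531
Back-substitute: b = ∂h/∂y = -0.004840.
|∇h| = √(-0.003531² + -0.004840²) = 0.005991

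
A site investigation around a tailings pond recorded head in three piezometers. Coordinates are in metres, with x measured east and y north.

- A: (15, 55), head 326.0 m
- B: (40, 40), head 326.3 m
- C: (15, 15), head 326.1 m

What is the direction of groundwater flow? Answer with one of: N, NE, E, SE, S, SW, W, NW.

W

Taking A as reference: B−A = (25, -15, +0.3); C−A = (0, -40, +0.1).
Determinant of the coordinate differences = 25·(-40) − 0·(-15) = -1000.
∂h/∂x = [(+0.3)·(-40) − (+0.1)·(-15)] / -1000 = +0.01050
∂h/∂y = [25·(+0.1) − 0·(+0.3)] / -1000 = -0.002500
Flow = −∇h = (-0.01050 east, +0.002500 north), which points west.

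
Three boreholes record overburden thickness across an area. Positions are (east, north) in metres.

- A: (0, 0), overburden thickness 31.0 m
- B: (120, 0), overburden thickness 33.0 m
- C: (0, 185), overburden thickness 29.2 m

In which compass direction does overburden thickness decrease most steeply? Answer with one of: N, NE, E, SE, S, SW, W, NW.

NW

∂d/∂x = (33.0 − 31.0) / (120 − 0) = +0.01667
∂d/∂y = (29.2 − 31.0) / (185 − 0) = -0.009730
Steepest decrease is along −∇f = (-0.01667 E, +0.009730 N) → northwest.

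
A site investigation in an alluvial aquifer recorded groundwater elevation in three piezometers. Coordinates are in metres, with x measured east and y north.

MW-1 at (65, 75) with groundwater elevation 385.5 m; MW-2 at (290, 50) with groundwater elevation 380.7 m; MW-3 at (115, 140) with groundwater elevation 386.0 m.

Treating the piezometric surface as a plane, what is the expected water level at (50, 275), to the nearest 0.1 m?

Taking MW-1 as reference: MW-2−MW-1 = (225, -25, -4.8); MW-3−MW-1 = (50, 65, +0.5).
Solve a·Δx + b·Δy = Δh: det = 225·65 − 50·(-25) = 15875.
∂h/∂x = [(-4.8)·65 − (+0.5)·(-25)] / 15875 = -0.01887
∂h/∂y = [225·(+0.5) − 50·(-4.8)] / 15875 = +0.02220
h(50, 275) = 385.5 + (-0.01887)·(-15) + (+0.02220)·(200) = 385.5 +0.283 +4.441 = 390.224 m.

390.2 m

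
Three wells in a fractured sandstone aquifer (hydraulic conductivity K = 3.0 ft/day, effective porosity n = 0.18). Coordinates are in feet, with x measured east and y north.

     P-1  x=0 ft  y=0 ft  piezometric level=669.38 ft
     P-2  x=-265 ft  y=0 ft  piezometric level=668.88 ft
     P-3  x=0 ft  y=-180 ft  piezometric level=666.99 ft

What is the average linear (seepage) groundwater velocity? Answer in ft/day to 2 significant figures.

0.22 ft/day

∂h/∂x = (668.88 − 669.38) / (-265 − 0) = +0.001887
∂h/∂y = (666.99 − 669.38) / (-180 − 0) = +0.01328
|∇h| = √(0.001887² + 0.01328²) = 0.01341
Seepage velocity v = K·i/n = 3.0 × 0.01341 / 0.18 = 0.2235 ft/day.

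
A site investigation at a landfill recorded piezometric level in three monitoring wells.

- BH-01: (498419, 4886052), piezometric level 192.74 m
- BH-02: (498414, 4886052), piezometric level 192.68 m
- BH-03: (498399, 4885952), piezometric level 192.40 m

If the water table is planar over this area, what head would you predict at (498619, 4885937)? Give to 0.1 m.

195.0 m

Taking BH-01 as reference: BH-02−BH-01 = (-5, 0, -0.06); BH-03−BH-01 = (-20, -100, -0.34).
Solve a·Δx + b·Δy = Δh: det = (-5)·(-100) − (-20)·0 = 500.
∂h/∂x = [(-0.06)·(-100) − (-0.34)·0] / 500 = +0.01200
∂h/∂y = [(-5)·(-0.34) − (-20)·(-0.06)] / 500 = +0.0010000
h(498619, 4885937) = 192.74 + (+0.01200)·(200) + (+0.0010000)·(-115) = 192.74 +2.400 -0.115 = 195.025 m.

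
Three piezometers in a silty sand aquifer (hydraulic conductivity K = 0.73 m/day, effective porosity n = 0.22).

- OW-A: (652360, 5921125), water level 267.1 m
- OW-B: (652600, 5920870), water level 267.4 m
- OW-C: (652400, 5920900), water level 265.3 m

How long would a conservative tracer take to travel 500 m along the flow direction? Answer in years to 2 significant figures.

26 years

Differences from OW-A: to OW-B (Δx, Δy, Δh) = (240, -255, +0.3); to OW-C = (40, -225, -1.8).
Determinant of the coordinate differences = 240·(-225) − 40·(-255) = -43800.
∂h/∂x = [(+0.3)·(-225) − (-1.8)·(-255)] / -43800 = +0.01202
∂h/∂y = [240·(-1.8) − 40·(+0.3)] / -43800 = +0.01014
|∇h| = √(0.01202² + 0.01014²) = 0.01573
Seepage velocity v = K·i/n = 0.73 × 0.01573 / 0.22 = 0.0522 m/day.
t = 500 / 0.0522 = 9579 days = 26.2 years.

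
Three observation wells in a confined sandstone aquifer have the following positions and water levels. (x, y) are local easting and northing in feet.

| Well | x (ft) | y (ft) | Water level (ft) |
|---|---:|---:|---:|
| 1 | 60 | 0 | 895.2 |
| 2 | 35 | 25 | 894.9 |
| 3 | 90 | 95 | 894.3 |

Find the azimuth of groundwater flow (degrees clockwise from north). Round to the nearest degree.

349°

With h = a·x + b·y + c and 1 as origin, the differences give:
  (-25)·a + 25·b = -0.3
  30·a + 95·b = -0.9
Eliminate b (×95 and ×25, subtract): -3125·a = -6.00 → a = ∂h/∂x = +0.001920
Back-substitute: b = ∂h/∂y = -0.01008.
Flow direction (−∇h) has components (-0.001920 E, +0.01008 N).
Azimuth = atan2(E, N) = atan2(-0.001920, +0.01008) = 349.2° ≈ 349°.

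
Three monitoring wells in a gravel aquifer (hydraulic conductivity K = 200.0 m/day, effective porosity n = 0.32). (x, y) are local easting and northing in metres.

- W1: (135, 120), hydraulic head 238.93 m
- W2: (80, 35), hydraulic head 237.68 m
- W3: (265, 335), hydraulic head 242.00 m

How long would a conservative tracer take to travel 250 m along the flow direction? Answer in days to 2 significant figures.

31 days

Differences from W1: to W2 (Δx, Δy, Δh) = (-55, -85, -1.25); to W3 = (130, 215, +3.07).
Determinant of the coordinate differences = (-55)·215 − 130·(-85) = -775.
∂h/∂x = [(-1.25)·215 − (+3.07)·(-85)] / -775 = +0.01006
∂h/∂y = [(-55)·(+3.07) − 130·(-1.25)] / -775 = +0.008194
|∇h| = √(0.01006² + 0.008194²) = 0.01297
Seepage velocity v = K·i/n = 200.0 × 0.01297 / 0.32 = 8.106 m/day.
t = 250 / 8.106 = 30.84 days.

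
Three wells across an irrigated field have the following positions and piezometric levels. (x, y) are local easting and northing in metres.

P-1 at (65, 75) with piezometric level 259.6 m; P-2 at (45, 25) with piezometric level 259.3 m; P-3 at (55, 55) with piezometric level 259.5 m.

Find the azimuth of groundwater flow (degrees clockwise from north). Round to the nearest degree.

Three-point gradient (reference P-1): Δ to P-2 = (-20, -50, -0.3), Δ to P-3 = (-10, -20, -0.1).
∂h/∂x = -0.010000, ∂h/∂y = +0.010000 (det = -100).
Flow direction (−∇h) has components (+0.010000 E, -0.010000 N).
Azimuth = atan2(E, N) = atan2(+0.010000, -0.010000) = 135.0° ≈ 135°.

135°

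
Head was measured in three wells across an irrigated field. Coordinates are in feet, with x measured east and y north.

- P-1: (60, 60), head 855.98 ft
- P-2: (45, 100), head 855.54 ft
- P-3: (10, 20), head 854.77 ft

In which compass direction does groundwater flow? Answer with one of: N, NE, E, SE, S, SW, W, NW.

With h = a·x + b·y + c and P-1 as origin, the differences give:
  (-15)·a + 40·b = -0.44
  (-50)·a + (-40)·b = -1.21
Eliminate b (×(-40) and ×40, subtract): 2600·a = 66.000 → a = ∂h/∂x = +0.02538
Back-substitute: b = ∂h/∂y = -0.001481.
Flow = −∇h = (-0.02538 east, +0.001481 north), which points west.

W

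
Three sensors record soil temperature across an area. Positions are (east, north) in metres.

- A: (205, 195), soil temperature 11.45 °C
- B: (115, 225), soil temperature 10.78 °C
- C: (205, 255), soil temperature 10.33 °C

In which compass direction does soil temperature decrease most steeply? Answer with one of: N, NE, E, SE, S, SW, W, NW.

N

Three-point gradient (reference A): Δ to B = (-90, 30, -0.67), Δ to C = (0, 60, -1.12).
∂T/∂x = +0.001222, ∂T/∂y = -0.01867 (det = -5400).
Steepest decrease is along −∇f = (-0.001222 E, +0.01867 N) → north.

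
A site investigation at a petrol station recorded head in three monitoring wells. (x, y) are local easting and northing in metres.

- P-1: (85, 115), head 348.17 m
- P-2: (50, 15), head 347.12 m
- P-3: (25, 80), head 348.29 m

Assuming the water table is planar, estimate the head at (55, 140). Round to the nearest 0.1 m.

Differences from P-1: to P-2 (Δx, Δy, Δh) = (-35, -100, -1.05); to P-3 = (-60, -35, +0.12).
Determinant of the coordinate differences = (-35)·(-35) − (-60)·(-100) = -4775.
∂h/∂x = [(-1.05)·(-35) − (+0.12)·(-100)] / -4775 = -0.01021
∂h/∂y = [(-35)·(+0.12) − (-60)·(-1.05)] / -4775 = +0.01407
h(55, 140) = 348.17 + (-0.01021)·(-30) + (+0.01407)·(25) = 348.17 +0.306 +0.352 = 348.828 m.

348.8 m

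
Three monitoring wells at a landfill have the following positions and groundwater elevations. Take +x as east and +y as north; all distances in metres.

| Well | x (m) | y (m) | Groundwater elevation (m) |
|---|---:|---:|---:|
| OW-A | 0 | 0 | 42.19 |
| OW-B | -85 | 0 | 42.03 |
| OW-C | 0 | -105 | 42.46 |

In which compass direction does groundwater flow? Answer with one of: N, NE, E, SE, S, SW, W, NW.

NW

∂h/∂x = (42.03 − 42.19) / (-85 − 0) = +0.001882
∂h/∂y = (42.46 − 42.19) / (-105 − 0) = -0.002571
Flow = −∇h = (-0.001882 east, +0.002571 north), which points northwest.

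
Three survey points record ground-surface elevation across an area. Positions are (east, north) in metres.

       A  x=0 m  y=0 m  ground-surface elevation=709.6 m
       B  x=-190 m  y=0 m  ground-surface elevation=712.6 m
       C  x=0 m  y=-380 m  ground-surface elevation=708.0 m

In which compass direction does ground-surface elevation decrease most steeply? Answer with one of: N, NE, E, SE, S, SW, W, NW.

∂z/∂x = (712.6 − 709.6) / (-190 − 0) = -0.01579
∂z/∂y = (708.0 − 709.6) / (-380 − 0) = +0.004211
Steepest decrease is along −∇f = (+0.01579 E, -0.004211 N) → east.

E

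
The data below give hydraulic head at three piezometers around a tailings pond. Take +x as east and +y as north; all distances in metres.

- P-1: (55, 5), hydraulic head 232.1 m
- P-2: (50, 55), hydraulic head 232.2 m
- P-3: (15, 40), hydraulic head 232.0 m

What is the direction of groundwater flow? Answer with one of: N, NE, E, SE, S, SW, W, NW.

Three-point gradient (reference P-1): Δ to P-2 = (-5, 50, +0.1), Δ to P-3 = (-40, 35, -0.1).
∂h/∂x = +0.004658, ∂h/∂y = +0.002466 (det = 1825).
Flow = −∇h = (-0.004658 east, -0.002466 north), which points southwest.

SW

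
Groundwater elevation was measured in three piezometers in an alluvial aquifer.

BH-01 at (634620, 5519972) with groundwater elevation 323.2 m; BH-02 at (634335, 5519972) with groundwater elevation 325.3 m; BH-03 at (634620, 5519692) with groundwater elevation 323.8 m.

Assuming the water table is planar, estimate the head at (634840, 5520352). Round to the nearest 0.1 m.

320.8 m

∂h/∂x = (325.3 − 323.2) / (634335 − 634620) = -0.007368
∂h/∂y = (323.8 − 323.2) / (5519692 − 5519972) = -0.002143
h(634840, 5520352) = 323.2 + (-0.007368)·(220) + (-0.002143)·(380) = 323.2 -1.621 -0.814 = 320.765 m.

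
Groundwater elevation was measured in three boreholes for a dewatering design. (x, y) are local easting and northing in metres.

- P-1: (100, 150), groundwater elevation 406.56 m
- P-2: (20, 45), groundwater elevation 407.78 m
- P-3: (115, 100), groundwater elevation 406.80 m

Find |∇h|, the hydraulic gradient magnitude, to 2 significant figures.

0.0093

Differences from P-1: to P-2 (Δx, Δy, Δh) = (-80, -105, +1.22); to P-3 = (15, -50, +0.24).
Determinant of the coordinate differences = (-80)·(-50) − 15·(-105) = 5575.
∂h/∂x = [(+1.22)·(-50) − (+0.24)·(-105)] / 5575 = -0.006422
∂h/∂y = [(-80)·(+0.24) − 15·(+1.22)] / 5575 = -0.006726
|∇h| = √(-0.006422² + -0.006726²) = 0.0093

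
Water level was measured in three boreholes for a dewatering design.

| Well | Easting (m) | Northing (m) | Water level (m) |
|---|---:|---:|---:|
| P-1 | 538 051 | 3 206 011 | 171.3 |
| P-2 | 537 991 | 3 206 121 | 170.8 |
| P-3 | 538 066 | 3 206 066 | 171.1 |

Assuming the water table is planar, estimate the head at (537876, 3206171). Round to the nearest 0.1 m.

Taking P-1 as reference: P-2−P-1 = (-60, 110, -0.5); P-3−P-1 = (15, 55, -0.2).
Determinant of the coordinate differences = (-60)·55 − 15·110 = -4950.
∂h/∂x = [(-0.5)·55 − (-0.2)·110] / -4950 = +0.001111
∂h/∂y = [(-60)·(-0.2) − 15·(-0.5)] / -4950 = -0.003939
h(537876, 3206171) = 171.3 + (+0.001111)·(-175) + (-0.003939)·(160) = 171.3 -0.194 -0.630 = 170.475 m.

170.5 m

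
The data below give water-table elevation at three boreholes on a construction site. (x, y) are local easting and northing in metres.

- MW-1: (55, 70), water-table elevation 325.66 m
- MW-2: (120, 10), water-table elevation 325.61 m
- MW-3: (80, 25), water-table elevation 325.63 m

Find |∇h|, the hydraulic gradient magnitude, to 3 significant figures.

0.000584

With h = a·x + b·y + c and MW-1 as origin, the differences give:
  65·a + (-60)·b = -0.05
  25·a + (-45)·b = -0.03
Eliminate b (×(-45) and ×(-60), subtract): -1425·a = 0.450 → a = ∂h/∂x = -0.0003158
Back-substitute: b = ∂h/∂y = +0.0004912.
|∇h| = √(-0.0003158² + 0.0004912²) = 0.000584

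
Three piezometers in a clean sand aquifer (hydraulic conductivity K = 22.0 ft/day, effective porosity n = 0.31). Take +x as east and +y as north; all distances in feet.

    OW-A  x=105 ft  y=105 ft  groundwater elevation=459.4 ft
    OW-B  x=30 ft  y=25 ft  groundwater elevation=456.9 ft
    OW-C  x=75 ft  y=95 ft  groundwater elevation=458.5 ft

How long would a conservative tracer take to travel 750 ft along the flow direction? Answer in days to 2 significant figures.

370 days

Three-point gradient (reference OW-A): Δ to OW-B = (-75, -80, -2.5), Δ to OW-C = (-30, -10, -0.9).
∂h/∂x = +0.02848, ∂h/∂y = +0.004545 (det = -1650).
|∇h| = √(0.02848² + 0.004545²) = 0.02884
Seepage velocity v = K·i/n = 22.0 × 0.02884 / 0.31 = 2.047 ft/day.
t = 750 / 2.047 = 366.4 days.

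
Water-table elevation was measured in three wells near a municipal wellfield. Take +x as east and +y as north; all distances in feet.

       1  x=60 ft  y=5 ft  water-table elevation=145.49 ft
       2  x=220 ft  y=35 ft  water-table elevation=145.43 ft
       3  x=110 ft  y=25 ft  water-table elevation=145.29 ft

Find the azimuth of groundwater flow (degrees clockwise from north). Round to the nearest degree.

Taking 1 as reference: 2−1 = (160, 30, -0.06); 3−1 = (50, 20, -0.20).
Solve a·Δx + b·Δy = Δh: det = 160·20 − 50·30 = 1700.
∂h/∂x = [(-0.06)·20 − (-0.20)·30] / 1700 = +0.002824
∂h/∂y = [160·(-0.20) − 50·(-0.06)] / 1700 = -0.01706
Flow direction (−∇h) has components (-0.002824 E, +0.01706 N).
Azimuth = atan2(E, N) = atan2(-0.002824, +0.01706) = 350.6° ≈ 351°.

351°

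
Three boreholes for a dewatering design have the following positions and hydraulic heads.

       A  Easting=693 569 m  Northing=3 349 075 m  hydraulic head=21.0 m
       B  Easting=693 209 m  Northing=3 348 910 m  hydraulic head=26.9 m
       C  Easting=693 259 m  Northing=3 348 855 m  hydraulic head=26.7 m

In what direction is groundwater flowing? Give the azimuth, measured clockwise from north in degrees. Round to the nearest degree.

058°

Differences from A: to B (Δx, Δy, Δh) = (-360, -165, +5.9); to C = (-310, -220, +5.7).
Determinant of the coordinate differences = (-360)·(-220) − (-310)·(-165) = 28050.
∂h/∂x = [(+5.9)·(-220) − (+5.7)·(-165)] / 28050 = -0.01275
∂h/∂y = [(-360)·(+5.7) − (-310)·(+5.9)] / 28050 = -0.007950
Flow direction (−∇h) has components (+0.01275 E, +0.007950 N).
Azimuth = atan2(E, N) = atan2(+0.01275, +0.007950) = 58.0° ≈ 058°.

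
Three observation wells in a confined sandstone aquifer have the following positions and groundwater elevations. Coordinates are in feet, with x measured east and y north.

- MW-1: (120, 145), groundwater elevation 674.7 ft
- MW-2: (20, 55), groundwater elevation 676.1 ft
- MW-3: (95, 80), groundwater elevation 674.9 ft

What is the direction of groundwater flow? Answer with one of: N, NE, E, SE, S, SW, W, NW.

With h = a·x + b·y + c and MW-1 as origin, the differences give:
  (-100)·a + (-90)·b = +1.4
  (-25)·a + (-65)·b = +0.2
Eliminate b (×(-65) and ×(-90), subtract): 4250·a = -73.00 → a = ∂h/∂x = -0.01718
Back-substitute: b = ∂h/∂y = +0.003529.
Flow = −∇h = (+0.01718 east, -0.003529 north), which points east.

E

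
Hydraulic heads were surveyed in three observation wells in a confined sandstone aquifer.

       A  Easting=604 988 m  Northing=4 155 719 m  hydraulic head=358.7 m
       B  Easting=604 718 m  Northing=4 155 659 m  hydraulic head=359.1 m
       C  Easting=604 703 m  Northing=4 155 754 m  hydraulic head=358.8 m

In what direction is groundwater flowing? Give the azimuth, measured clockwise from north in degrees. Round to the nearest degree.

013°

Three-point gradient (reference A): Δ to B = (-270, -60, +0.4), Δ to C = (-285, 35, +0.1).
∂h/∂x = -0.0007533, ∂h/∂y = -0.003277 (det = -26550).
Flow direction (−∇h) has components (+0.0007533 E, +0.003277 N).
Azimuth = atan2(E, N) = atan2(+0.0007533, +0.003277) = 12.9° ≈ 013°.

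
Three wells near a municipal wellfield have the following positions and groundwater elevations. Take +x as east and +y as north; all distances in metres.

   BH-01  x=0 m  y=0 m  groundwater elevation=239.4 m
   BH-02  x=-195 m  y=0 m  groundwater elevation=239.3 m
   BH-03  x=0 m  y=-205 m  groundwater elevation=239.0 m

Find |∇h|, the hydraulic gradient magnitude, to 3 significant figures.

0.00202

∂h/∂x = (239.3 − 239.4) / (-195 − 0) = +0.0005128
∂h/∂y = (239.0 − 239.4) / (-205 − 0) = +0.001951
|∇h| = √(0.0005128² + 0.001951²) = 0.002017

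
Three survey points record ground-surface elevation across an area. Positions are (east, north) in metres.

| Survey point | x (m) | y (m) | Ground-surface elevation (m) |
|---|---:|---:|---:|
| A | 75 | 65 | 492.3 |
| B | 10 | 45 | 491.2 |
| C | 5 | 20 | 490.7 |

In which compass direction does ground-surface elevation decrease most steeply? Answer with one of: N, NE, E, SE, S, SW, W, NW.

Three-point gradient (reference A): Δ to B = (-65, -20, -1.1), Δ to C = (-70, -45, -1.6).
∂z/∂x = +0.01148, ∂z/∂y = +0.01770 (det = 1525).
Steepest decrease is along −∇f = (-0.01148 E, -0.01770 N) → southwest.

SW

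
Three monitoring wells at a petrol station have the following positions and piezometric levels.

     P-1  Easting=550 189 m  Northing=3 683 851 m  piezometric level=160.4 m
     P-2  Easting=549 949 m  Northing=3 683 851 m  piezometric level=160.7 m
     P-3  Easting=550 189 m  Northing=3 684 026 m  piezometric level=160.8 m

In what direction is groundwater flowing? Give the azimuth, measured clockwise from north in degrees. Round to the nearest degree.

151°

∂h/∂x = (160.7 − 160.4) / (549949 − 550189) = -0.001250
∂h/∂y = (160.8 − 160.4) / (3684026 − 3683851) = +0.002286
Flow direction (−∇h) has components (+0.001250 E, -0.002286 N).
Azimuth = atan2(E, N) = atan2(+0.001250, -0.002286) = 151.3° ≈ 151°.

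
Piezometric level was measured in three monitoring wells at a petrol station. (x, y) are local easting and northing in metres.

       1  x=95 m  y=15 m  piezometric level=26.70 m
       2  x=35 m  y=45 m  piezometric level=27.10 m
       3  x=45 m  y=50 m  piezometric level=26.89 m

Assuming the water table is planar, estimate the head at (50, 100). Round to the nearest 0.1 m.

With h = a·x + b·y + c and 1 as origin, the differences give:
  (-60)·a + 30·b = +0.40
  (-50)·a + 35·b = +0.19
Eliminate b (×35 and ×30, subtract): -600·a = 8.300 → a = ∂h/∂x = -0.01383
Back-substitute: b = ∂h/∂y = -0.01433.
h(50, 100) = 26.70 + (-0.01383)·(-45) + (-0.01433)·(85) = 26.70 +0.623 -1.218 = 26.104 m.

26.1 m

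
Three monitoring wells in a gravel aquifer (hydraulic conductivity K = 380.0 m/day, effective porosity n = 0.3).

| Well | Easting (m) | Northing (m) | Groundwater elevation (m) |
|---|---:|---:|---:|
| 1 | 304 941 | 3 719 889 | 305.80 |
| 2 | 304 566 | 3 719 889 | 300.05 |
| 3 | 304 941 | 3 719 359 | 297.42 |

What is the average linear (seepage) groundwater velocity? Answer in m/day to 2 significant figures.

∂h/∂x = (300.05 − 305.80) / (304566 − 304941) = +0.01533
∂h/∂y = (297.42 − 305.80) / (3719359 − 3719889) = +0.01581
|∇h| = √(0.01533² + 0.01581²) = 0.02202
Seepage velocity v = K·i/n = 380.0 × 0.02202 / 0.3 = 27.89 m/day.

28 m/day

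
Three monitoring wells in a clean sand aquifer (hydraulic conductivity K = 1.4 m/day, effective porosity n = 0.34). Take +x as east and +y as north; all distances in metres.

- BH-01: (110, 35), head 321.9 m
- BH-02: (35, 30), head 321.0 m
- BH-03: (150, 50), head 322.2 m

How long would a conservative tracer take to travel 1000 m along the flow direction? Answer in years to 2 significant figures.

34 years

Three-point gradient (reference BH-01): Δ to BH-02 = (-75, -5, -0.9), Δ to BH-03 = (40, 15, +0.3).
∂h/∂x = +0.01297, ∂h/∂y = -0.01459 (det = -925).
|∇h| = √(0.01297² + -0.01459²) = 0.01952
Seepage velocity v = K·i/n = 1.4 × 0.01952 / 0.34 = 0.08038 m/day.
t = 1000 / 0.08038 = 1.244e+04 days = 34.1 years.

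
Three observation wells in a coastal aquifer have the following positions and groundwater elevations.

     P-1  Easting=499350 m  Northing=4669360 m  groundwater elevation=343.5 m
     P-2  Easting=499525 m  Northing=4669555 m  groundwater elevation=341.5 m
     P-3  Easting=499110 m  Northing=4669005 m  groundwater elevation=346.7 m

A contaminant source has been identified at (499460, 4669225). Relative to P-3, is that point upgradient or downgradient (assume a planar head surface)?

Taking P-1 as reference: P-2−P-1 = (175, 195, -2.0); P-3−P-1 = (-240, -355, +3.2).
Determinant of the coordinate differences = 175·(-355) − (-240)·195 = -15325.
∂h/∂x = [(-2.0)·(-355) − (+3.2)·195] / -15325 = -0.005612
∂h/∂y = [175·(+3.2) − (-240)·(-2.0)] / -15325 = -0.005220
Head at (499460, 4669225) = 343.5 + (-0.005612)·(110) + (-0.005220)·(-135) = 343.59 m.
That is lower than the 346.7 m at P-3, so the point is downgradient.

downgradient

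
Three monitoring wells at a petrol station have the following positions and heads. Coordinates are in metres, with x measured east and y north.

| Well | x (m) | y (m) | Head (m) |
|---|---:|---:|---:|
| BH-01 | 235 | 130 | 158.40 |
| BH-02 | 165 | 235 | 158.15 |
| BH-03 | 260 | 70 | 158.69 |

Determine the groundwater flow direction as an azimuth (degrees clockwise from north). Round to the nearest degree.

048°

Taking BH-01 as reference: BH-02−BH-01 = (-70, 105, -0.25); BH-03−BH-01 = (25, -60, +0.29).
Solve a·Δx + b·Δy = Δh: det = (-70)·(-60) − 25·105 = 1575.
∂h/∂x = [(-0.25)·(-60) − (+0.29)·105] / 1575 = -0.009810
∂h/∂y = [(-70)·(+0.29) − 25·(-0.25)] / 1575 = -0.008921
Flow direction (−∇h) has components (+0.009810 E, +0.008921 N).
Azimuth = atan2(E, N) = atan2(+0.009810, +0.008921) = 47.7° ≈ 048°.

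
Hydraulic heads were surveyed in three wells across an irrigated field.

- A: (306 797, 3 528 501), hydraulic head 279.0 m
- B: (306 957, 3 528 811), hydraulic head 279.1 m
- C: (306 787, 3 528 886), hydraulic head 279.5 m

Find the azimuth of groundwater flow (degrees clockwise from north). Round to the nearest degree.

Differences from A: to B (Δx, Δy, Δh) = (160, 310, +0.1); to C = (-10, 385, +0.5).
Determinant of the coordinate differences = 160·385 − (-10)·310 = 64700.
∂h/∂x = [(+0.1)·385 − (+0.5)·310] / 64700 = -0.001801
∂h/∂y = [160·(+0.5) − (-10)·(+0.1)] / 64700 = +0.001252
Flow direction (−∇h) has components (+0.001801 E, -0.001252 N).
Azimuth = atan2(E, N) = atan2(+0.001801, -0.001252) = 124.8° ≈ 125°.

125°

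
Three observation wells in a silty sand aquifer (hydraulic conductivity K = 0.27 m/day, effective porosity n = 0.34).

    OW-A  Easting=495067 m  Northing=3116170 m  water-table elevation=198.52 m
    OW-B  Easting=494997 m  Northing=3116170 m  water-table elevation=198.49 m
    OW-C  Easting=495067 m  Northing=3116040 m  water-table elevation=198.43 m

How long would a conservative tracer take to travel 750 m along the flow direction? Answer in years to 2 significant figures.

3200 years

∂h/∂x = (198.49 − 198.52) / (494997 − 495067) = +0.0004286
∂h/∂y = (198.43 − 198.52) / (3116040 − 3116170) = +0.0006923
|∇h| = √(0.0004286² + 0.0006923²) = 0.0008142
Seepage velocity v = K·i/n = 0.27 × 0.0008142 / 0.34 = 0.0006466 m/day.
t = 750 / 0.0006466 = 1.16e+06 days = 3.18e+03 years.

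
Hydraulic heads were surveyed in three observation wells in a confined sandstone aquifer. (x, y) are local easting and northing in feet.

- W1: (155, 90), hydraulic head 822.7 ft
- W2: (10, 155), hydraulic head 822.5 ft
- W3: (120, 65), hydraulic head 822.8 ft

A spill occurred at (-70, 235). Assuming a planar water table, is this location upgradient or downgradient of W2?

Differences from W1: to W2 (Δx, Δy, Δh) = (-145, 65, -0.2); to W3 = (-35, -25, +0.1).
Solve a·Δx + b·Δy = Δh: det = (-145)·(-25) − (-35)·65 = 5900.
∂h/∂x = [(-0.2)·(-25) − (+0.1)·65] / 5900 = -0.0002542
∂h/∂y = [(-145)·(+0.1) − (-35)·(-0.2)] / 5900 = -0.003644
Head at (-70, 235) = 822.7 + (-0.0002542)·(-225) + (-0.003644)·(145) = 822.23 ft.
That is lower than the 822.5 ft at W2, so the point is downgradient.

downgradient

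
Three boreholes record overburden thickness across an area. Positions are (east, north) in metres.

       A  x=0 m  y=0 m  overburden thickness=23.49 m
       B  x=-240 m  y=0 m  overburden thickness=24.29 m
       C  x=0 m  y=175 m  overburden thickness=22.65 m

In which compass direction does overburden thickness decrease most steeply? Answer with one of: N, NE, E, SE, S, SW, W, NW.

∂d/∂x = (24.29 − 23.49) / (-240 − 0) = -0.003333
∂d/∂y = (22.65 − 23.49) / (175 − 0) = -0.004800
Steepest decrease is along −∇f = (+0.003333 E, +0.004800 N) → northeast.

NE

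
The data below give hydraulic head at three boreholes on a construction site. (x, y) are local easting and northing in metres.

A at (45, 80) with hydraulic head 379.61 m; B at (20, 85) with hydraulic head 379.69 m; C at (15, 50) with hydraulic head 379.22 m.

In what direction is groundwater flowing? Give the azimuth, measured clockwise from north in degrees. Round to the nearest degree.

178°

With h = a·x + b·y + c and A as origin, the differences give:
  (-25)·a + 5·b = +0.08
  (-30)·a + (-30)·b = -0.39
Eliminate b (×(-30) and ×5, subtract): 900·a = -0.450 → a = ∂h/∂x = -0.0005000
Back-substitute: b = ∂h/∂y = +0.01350.
Flow direction (−∇h) has components (+0.0005000 E, -0.01350 N).
Azimuth = atan2(E, N) = atan2(+0.0005000, -0.01350) = 177.9° ≈ 178°.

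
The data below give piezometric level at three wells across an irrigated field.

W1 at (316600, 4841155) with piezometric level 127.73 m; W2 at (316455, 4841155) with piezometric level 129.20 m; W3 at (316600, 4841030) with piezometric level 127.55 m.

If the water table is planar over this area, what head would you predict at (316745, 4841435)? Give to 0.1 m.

∂h/∂x = (129.20 − 127.73) / (316455 − 316600) = -0.01014
∂h/∂y = (127.55 − 127.73) / (4841030 − 4841155) = +0.001440
h(316745, 4841435) = 127.73 + (-0.01014)·(145) + (+0.001440)·(280) = 127.73 -1.470 +0.403 = 126.663 m.

126.7 m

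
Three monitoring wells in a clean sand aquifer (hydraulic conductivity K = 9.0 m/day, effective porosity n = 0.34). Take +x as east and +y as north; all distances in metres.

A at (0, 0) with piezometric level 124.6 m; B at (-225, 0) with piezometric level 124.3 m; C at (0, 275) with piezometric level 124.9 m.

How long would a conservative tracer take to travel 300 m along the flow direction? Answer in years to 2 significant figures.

18 years

∂h/∂x = (124.3 − 124.6) / (-225 − 0) = +0.001333
∂h/∂y = (124.9 − 124.6) / (275 − 0) = +0.001091
|∇h| = √(0.001333² + 0.001091²) = 0.001723
Seepage velocity v = K·i/n = 9.0 × 0.001723 / 0.34 = 0.04561 m/day.
t = 300 / 0.04561 = 6578 days = 18 years.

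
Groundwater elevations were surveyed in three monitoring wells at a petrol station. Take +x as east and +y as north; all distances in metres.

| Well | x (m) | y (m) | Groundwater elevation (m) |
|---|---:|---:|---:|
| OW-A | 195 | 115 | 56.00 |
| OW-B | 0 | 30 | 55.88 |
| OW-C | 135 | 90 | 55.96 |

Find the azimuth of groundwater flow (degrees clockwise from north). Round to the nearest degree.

326°

Differences from OW-A: to OW-B (Δx, Δy, Δh) = (-195, -85, -0.12); to OW-C = (-60, -25, -0.04).
Solve a·Δx + b·Δy = Δh: det = (-195)·(-25) − (-60)·(-85) = -225.
∂h/∂x = [(-0.12)·(-25) − (-0.04)·(-85)] / -225 = +0.001778
∂h/∂y = [(-195)·(-0.04) − (-60)·(-0.12)] / -225 = -0.002667
Flow direction (−∇h) has components (-0.001778 E, +0.002667 N).
Azimuth = atan2(E, N) = atan2(-0.001778, +0.002667) = 326.3° ≈ 326°.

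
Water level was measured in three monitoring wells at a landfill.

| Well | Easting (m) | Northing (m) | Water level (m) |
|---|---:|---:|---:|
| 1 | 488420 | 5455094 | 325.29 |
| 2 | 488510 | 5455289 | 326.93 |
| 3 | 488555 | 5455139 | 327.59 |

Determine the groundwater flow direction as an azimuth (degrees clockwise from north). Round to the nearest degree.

With h = a·x + b·y + c and 1 as origin, the differences give:
  90·a + 195·b = +1.64
  135·a + 45·b = +2.30
Eliminate b (×45 and ×195, subtract): -22275·a = -374.700 → a = ∂h/∂x = +0.01682
Back-substitute: b = ∂h/∂y = +0.0006465.
Flow direction (−∇h) has components (-0.01682 E, -0.0006465 N).
Azimuth = atan2(E, N) = atan2(-0.01682, -0.0006465) = 267.8° ≈ 268°.

268°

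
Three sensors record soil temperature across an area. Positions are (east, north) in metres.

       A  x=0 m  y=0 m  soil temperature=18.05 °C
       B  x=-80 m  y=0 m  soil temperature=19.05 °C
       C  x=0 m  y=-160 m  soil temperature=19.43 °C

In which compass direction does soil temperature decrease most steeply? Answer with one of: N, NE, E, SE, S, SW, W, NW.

∂T/∂x = (19.05 − 18.05) / (-80 − 0) = -0.01250
∂T/∂y = (19.43 − 18.05) / (-160 − 0) = -0.008625
Steepest decrease is along −∇f = (+0.01250 E, +0.008625 N) → northeast.

NE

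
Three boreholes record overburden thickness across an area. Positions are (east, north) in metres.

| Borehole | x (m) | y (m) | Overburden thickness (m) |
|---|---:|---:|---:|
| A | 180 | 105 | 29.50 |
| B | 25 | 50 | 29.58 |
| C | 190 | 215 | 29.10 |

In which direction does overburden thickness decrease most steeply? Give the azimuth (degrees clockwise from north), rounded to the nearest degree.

348°

Taking A as reference: B−A = (-155, -55, +0.08); C−A = (10, 110, -0.40).
Solve a·Δx + b·Δy = Δd: det = (-155)·110 − 10·(-55) = -16500.
∂d/∂x = [(+0.08)·110 − (-0.40)·(-55)] / -16500 = +0.0008000
∂d/∂y = [(-155)·(-0.40) − 10·(+0.08)] / -16500 = -0.003709
Steepest decrease is along −∇f: components (-0.0008000 E, +0.003709 N).
Azimuth = atan2(-0.0008000, +0.003709) = 347.8° ≈ 348°.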